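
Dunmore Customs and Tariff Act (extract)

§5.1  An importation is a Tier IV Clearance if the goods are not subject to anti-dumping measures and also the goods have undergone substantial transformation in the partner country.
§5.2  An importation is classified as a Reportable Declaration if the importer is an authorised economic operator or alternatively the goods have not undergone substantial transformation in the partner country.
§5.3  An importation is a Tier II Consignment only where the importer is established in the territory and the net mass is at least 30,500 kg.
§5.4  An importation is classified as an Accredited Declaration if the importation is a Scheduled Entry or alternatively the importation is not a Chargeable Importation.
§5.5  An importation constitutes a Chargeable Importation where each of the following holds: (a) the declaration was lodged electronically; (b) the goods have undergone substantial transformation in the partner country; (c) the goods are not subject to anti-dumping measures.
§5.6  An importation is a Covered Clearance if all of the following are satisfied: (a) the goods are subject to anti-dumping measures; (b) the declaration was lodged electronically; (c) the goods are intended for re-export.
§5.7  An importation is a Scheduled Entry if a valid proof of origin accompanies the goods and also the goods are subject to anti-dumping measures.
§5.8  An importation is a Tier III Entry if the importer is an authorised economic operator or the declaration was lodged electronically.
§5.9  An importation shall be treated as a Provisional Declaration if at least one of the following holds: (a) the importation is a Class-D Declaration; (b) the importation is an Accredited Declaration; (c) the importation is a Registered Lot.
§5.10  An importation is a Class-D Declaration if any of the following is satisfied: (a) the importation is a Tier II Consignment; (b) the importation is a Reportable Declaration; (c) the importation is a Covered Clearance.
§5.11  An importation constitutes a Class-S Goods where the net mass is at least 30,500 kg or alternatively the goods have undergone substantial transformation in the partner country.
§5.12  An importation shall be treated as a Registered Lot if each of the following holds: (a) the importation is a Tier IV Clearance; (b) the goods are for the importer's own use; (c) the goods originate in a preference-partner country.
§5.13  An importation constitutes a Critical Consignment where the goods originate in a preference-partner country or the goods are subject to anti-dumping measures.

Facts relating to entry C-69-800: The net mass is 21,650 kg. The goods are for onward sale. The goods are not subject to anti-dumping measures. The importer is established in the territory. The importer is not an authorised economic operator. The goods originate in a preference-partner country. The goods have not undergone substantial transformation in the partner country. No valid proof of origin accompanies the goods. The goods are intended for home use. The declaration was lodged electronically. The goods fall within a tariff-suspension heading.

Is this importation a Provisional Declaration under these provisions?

Yes

§5.3 — Tier II Consignment: [the importer is established in the territory? yes] AND [net mass: 21,650 kg ≥ 30,500 kg? no] → not satisfied.
§5.2 — Reportable Declaration: [the importer is an authorised economic operator? no] OR [the goods have not undergone substantial transformation in the partner country? yes] → satisfied.
§5.6 — Covered Clearance: [the goods are subject to anti-dumping measures? no] AND [the declaration was lodged electronically? yes] AND [the goods are intended for re-export? no] → not satisfied.
§5.10 — Class-D Declaration: [Tier II Consignment (§5.3)? no] OR [Reportable Declaration (§5.2)? yes] OR [Covered Clearance (§5.6)? no] → satisfied.
§5.7 — Scheduled Entry: [a valid proof of origin accompanies the goods? no] AND [the goods are subject to anti-dumping measures? no] → not satisfied.
§5.5 — Chargeable Importation: [the declaration was lodged electronically? yes] AND [the goods have undergone substantial transformation in the partner country? no] AND [the goods are not subject to anti-dumping measures? yes] → not satisfied.
§5.4 — Accredited Declaration: [Scheduled Entry (§5.7)? no] OR [not a Chargeable Importation (§5.5)? yes] → satisfied.
§5.1 — Tier IV Clearance: [the goods are not subject to anti-dumping measures? yes] AND [the goods have undergone substantial transformation in the partner country? no] → not satisfied.
§5.12 — Registered Lot: [Tier IV Clearance (§5.1)? no] AND [the goods are for the importer's own use? no] AND [the goods originate in a preference-partner country? yes] → not satisfied.
§5.9 — Provisional Declaration: [Class-D Declaration (§5.10)? yes] OR [Accredited Declaration (§5.4)? yes] OR [Registered Lot (§5.12)? no] → satisfied.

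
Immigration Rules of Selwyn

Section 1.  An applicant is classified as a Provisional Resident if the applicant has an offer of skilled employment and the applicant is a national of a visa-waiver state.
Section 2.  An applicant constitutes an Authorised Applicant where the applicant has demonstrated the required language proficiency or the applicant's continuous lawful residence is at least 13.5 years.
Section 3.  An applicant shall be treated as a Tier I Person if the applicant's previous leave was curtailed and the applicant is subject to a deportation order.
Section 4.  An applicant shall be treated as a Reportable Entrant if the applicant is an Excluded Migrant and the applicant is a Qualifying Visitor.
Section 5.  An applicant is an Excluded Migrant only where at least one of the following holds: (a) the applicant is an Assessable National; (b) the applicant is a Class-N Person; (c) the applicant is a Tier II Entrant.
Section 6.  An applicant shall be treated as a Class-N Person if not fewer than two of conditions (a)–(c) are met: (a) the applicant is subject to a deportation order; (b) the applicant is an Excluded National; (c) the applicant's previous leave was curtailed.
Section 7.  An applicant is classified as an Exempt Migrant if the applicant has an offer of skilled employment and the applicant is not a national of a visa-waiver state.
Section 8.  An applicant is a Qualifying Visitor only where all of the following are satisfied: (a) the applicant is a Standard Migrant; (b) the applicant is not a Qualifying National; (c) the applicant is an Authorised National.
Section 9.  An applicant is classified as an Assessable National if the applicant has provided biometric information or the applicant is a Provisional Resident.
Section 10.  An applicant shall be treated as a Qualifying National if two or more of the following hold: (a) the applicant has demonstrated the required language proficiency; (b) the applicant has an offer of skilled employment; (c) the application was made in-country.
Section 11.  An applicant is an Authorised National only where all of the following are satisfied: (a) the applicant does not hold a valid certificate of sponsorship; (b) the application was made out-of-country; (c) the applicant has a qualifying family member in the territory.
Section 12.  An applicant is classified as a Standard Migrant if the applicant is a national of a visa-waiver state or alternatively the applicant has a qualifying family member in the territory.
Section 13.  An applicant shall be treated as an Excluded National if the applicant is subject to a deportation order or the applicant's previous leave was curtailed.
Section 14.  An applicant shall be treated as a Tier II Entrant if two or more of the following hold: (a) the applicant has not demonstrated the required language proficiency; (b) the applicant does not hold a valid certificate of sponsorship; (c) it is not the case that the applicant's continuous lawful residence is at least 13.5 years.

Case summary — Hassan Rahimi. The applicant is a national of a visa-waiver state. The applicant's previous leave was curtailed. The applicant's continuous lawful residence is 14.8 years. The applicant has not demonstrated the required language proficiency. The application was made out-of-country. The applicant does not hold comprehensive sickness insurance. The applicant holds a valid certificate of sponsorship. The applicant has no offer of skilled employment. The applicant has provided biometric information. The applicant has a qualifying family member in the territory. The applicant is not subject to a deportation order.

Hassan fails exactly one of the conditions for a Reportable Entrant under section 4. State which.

section 1 — Provisional Resident: [the applicant has an offer of skilled employment? no] AND [the applicant is a national of a visa-waiver state? yes] → not satisfied.
section 9 — Assessable National: [the applicant has provided biometric information? yes] OR [Provisional Resident (section 1)? no] → satisfied.
section 13 — Excluded National: [the applicant is subject to a deportation order? no] OR [the applicant's previous leave was curtailed? yes] → satisfied.
section 6 — Class-N Person: the applicant is subject to a deportation order? no; Excluded National (section 13)? yes; the applicant's previous leave was curtailed? yes — 2 of 3 hold (need ≥2) → satisfied.
section 14 — Tier II Entrant: the applicant has not demonstrated the required language proficiency? yes; the applicant does not hold a valid certificate of sponsorship? no; applicant's continuous lawful residence: 14.8 years ≥ 13.5 years? yes, so negated condition no — 1 of 3 hold (need ≥2) → not satisfied.
section 5 — Excluded Migrant: [Assessable National (section 9)? yes] OR [Class-N Person (section 6)? yes] OR [Tier II Entrant (section 14)? no] → satisfied.
section 12 — Standard Migrant: [the applicant is a national of a visa-waiver state? yes] OR [the applicant has a qualifying family member in the territory? yes] → satisfied.
section 10 — Qualifying National: the applicant has demonstrated the required language proficiency? no; the applicant has an offer of skilled employment? no; the application was made in-country? no — 0 of 3 hold (need ≥2) → not satisfied.
section 11 — Authorised National: [the applicant does not hold a valid certificate of sponsorship? no] AND [the application was made out-of-country? yes] AND [the applicant has a qualifying family member in the territory? yes] → not satisfied.
section 8 — Qualifying Visitor: [Standard Migrant (section 12)? yes] AND [not a Qualifying National (section 10)? yes] AND [Authorised National (section 11)? no] → not satisfied.
section 4 — Reportable Entrant: [Excluded Migrant (section 5)? yes] AND [Qualifying Visitor (section 8)? no] → not satisfied.

Qualifying Visitor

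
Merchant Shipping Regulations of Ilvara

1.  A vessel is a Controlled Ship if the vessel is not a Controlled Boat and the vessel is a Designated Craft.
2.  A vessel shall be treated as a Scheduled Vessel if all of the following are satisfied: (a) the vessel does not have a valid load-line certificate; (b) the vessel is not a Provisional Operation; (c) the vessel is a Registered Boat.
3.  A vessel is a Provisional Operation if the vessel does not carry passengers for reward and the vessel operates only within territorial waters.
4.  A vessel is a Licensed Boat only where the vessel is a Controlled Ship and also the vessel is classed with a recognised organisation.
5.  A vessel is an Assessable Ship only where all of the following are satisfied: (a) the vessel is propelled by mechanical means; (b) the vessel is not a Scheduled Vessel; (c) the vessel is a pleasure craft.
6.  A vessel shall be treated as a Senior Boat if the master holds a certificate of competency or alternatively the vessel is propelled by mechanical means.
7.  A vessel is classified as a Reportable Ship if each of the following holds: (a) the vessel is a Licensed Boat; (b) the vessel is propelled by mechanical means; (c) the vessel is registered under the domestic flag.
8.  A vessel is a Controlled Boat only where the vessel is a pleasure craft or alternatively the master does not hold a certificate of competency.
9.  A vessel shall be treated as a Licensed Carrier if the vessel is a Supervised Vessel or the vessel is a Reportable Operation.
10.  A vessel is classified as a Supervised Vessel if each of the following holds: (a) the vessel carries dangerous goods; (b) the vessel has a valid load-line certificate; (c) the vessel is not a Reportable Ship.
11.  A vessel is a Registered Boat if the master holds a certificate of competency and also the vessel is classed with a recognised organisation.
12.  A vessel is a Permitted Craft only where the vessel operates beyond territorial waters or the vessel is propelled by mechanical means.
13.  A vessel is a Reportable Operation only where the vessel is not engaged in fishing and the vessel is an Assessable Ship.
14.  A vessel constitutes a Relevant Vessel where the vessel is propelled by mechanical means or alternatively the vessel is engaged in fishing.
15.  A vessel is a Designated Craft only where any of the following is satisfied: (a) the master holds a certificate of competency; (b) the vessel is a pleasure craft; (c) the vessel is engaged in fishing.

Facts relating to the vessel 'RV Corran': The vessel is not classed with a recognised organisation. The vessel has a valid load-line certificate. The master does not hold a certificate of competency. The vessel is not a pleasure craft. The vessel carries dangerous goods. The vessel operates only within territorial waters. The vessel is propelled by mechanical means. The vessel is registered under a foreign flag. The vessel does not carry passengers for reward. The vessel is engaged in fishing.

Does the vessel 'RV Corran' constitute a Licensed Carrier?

Yes

Under paragraph 8: the vessel is a pleasure craft? no; or the master does not hold a certificate of competency? yes. So the vessel is a Controlled Boat.
Under paragraph 15: the master holds a certificate of competency? no; or the vessel is a pleasure craft? no; or the vessel is engaged in fishing? yes. So the vessel is a Designated Craft.
Under paragraph 1: not a Controlled Boat (paragraph 8)? no; and Designated Craft (paragraph 15)? yes. So the vessel is not a Controlled Ship.
Under paragraph 4: Controlled Ship (paragraph 1)? no; and the vessel is classed with a recognised organisation? no. So the vessel is not a Licensed Boat.
Under paragraph 7: Licensed Boat (paragraph 4)? no; and the vessel is propelled by mechanical means? yes; and the vessel is registered under the domestic flag? no. So the vessel is not a Reportable Ship.
Under paragraph 10: the vessel carries dangerous goods? yes; and the vessel has a valid load-line certificate? yes; and not a Reportable Ship (paragraph 7)? yes. So the vessel is a Supervised Vessel.
Under paragraph 3: the vessel does not carry passengers for reward? yes; and the vessel operates only within territorial waters? yes. So the vessel is a Provisional Operation.
Under paragraph 11: the master holds a certificate of competency? no; and the vessel is classed with a recognised organisation? no. So the vessel is not a Registered Boat.
Under paragraph 2: the vessel does not have a valid load-line certificate? no; and not a Provisional Operation (paragraph 3)? no; and Registered Boat (paragraph 11)? no. So the vessel is not a Scheduled Vessel.
Under paragraph 5: the vessel is propelled by mechanical means? yes; and not a Scheduled Vessel (paragraph 2)? yes; and the vessel is a pleasure craft? no. So the vessel is not an Assessable Ship.
Under paragraph 13: the vessel is not engaged in fishing? no; and Assessable Ship (paragraph 5)? no. So the vessel is not a Reportable Operation.
Under paragraph 9: Supervised Vessel (paragraph 10)? yes; or Reportable Operation (paragraph 13)? no. So the vessel is a Licensed Carrier.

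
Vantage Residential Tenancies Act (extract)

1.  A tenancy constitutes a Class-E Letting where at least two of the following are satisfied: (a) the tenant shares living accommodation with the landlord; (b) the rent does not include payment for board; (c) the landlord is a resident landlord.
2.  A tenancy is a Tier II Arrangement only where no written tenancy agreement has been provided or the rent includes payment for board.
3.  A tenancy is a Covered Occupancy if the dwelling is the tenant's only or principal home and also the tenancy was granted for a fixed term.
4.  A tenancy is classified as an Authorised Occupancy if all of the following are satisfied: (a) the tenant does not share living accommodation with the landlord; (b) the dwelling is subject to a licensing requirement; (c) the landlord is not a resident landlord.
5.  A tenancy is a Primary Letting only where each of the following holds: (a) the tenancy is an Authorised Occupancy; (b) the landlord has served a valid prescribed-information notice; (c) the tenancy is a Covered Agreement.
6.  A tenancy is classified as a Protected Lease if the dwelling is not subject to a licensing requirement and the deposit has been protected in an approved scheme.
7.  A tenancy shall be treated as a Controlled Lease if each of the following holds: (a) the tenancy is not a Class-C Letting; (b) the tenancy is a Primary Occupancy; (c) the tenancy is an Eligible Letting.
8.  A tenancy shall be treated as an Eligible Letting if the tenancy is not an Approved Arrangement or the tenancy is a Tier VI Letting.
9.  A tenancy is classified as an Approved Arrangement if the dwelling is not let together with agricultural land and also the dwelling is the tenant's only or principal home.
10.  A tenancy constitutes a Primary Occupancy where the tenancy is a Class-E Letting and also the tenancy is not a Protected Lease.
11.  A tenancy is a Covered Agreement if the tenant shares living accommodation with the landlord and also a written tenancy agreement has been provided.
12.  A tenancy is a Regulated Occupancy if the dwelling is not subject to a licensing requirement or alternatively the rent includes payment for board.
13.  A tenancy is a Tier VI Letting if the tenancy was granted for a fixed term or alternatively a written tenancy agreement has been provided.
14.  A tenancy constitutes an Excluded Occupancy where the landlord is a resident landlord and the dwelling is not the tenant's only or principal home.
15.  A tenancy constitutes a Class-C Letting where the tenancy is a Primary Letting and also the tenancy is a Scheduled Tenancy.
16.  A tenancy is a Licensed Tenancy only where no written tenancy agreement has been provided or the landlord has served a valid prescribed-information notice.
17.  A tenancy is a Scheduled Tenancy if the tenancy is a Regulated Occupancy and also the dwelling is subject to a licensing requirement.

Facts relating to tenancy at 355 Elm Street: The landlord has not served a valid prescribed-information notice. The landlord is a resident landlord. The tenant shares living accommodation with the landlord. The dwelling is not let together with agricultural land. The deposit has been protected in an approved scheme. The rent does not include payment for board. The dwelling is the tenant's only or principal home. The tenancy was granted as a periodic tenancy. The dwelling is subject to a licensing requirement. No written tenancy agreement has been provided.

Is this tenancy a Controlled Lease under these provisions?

No

Under paragraph 4: the tenant does not share living accommodation with the landlord? no; and the dwelling is subject to a licensing requirement? yes; and the landlord is not a resident landlord? no. So the tenancy is not an Authorised Occupancy.
Under paragraph 11: the tenant shares living accommodation with the landlord? yes; and a written tenancy agreement has been provided? no. So the tenancy is not a Covered Agreement.
Under paragraph 5: Authorised Occupancy (paragraph 4)? no; and the landlord has served a valid prescribed-information notice? no; and Covered Agreement (paragraph 11)? no. So the tenancy is not a Primary Letting.
Under paragraph 12: the dwelling is not subject to a licensing requirement? no; or the rent includes payment for board? no. So the tenancy is not a Regulated Occupancy.
Under paragraph 17: Regulated Occupancy (paragraph 12)? no; and the dwelling is subject to a licensing requirement? yes. So the tenancy is not a Scheduled Tenancy.
Under paragraph 15: Primary Letting (paragraph 5)? no; and Scheduled Tenancy (paragraph 17)? no. So the tenancy is not a Class-C Letting.
Under paragraph 1: the tenant shares living accommodation with the landlord? yes; the rent does not include payment for board? yes; the landlord is a resident landlord? yes — 3 of 3 hold (need ≥2) → satisfied.
Under paragraph 6: the dwelling is not subject to a licensing requirement? no; and the deposit has been protected in an approved scheme? yes. So the tenancy is not a Protected Lease.
Under paragraph 10: Class-E Letting (paragraph 1)? yes; and not a Protected Lease (paragraph 6)? yes. So the tenancy is a Primary Occupancy.
Under paragraph 9: the dwelling is not let together with agricultural land? yes; and the dwelling is the tenant's only or principal home? yes. So the tenancy is an Approved Arrangement.
Under paragraph 13: the tenancy was granted for a fixed term? no; or a written tenancy agreement has been provided? no. So the tenancy is not a Tier VI Letting.
Under paragraph 8: not an Approved Arrangement (paragraph 9)? no; or Tier VI Letting (paragraph 13)? no. So the tenancy is not an Eligible Letting.
Under paragraph 7: not a Class-C Letting (paragraph 15)? yes; and Primary Occupancy (paragraph 10)? yes; and Eligible Letting (paragraph 8)? no. So the tenancy is not a Controlled Lease.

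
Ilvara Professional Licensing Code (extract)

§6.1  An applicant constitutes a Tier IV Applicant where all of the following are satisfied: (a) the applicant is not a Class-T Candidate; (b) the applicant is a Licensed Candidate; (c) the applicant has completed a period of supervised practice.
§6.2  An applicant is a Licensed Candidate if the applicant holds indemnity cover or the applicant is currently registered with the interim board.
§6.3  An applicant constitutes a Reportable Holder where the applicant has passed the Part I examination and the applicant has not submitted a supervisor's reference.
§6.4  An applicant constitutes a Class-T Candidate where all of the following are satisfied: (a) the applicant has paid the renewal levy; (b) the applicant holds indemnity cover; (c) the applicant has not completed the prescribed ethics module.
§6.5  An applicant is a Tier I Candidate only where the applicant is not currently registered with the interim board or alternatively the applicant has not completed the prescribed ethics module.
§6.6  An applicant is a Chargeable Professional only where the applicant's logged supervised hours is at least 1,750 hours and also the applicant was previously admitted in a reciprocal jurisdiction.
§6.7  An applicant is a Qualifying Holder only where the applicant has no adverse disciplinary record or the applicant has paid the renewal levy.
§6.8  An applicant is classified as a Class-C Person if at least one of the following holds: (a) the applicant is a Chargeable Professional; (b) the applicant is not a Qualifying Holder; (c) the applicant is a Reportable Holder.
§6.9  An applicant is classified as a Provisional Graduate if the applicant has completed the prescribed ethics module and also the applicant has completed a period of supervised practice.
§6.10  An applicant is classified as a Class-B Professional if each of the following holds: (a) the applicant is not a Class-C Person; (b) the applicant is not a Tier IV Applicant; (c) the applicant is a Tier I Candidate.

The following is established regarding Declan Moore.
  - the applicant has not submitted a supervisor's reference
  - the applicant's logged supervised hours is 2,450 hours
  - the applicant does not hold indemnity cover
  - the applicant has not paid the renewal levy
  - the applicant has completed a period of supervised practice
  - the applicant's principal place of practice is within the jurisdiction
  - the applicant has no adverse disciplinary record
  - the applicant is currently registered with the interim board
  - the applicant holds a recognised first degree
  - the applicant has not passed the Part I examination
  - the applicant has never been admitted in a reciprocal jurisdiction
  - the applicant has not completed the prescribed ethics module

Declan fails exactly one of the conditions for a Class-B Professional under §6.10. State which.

Tier IV Applicant

Under §6.6: applicant's logged supervised hours: 2,450 hours ≥ 1,750 hours? yes; and the applicant was previously admitted in a reciprocal jurisdiction? no. So the applicant is not a Chargeable Professional.
Under §6.7: the applicant has no adverse disciplinary record? yes; or the applicant has paid the renewal levy? no. So the applicant is a Qualifying Holder.
Under §6.3: the applicant has passed the Part I examination? no; and the applicant has not submitted a supervisor's reference? yes. So the applicant is not a Reportable Holder.
Under §6.8: Chargeable Professional (§6.6)? no; or not a Qualifying Holder (§6.7)? no; or Reportable Holder (§6.3)? no. So the applicant is not a Class-C Person.
Under §6.4: the applicant has paid the renewal levy? no; and the applicant holds indemnity cover? no; and the applicant has not completed the prescribed ethics module? yes. So the applicant is not a Class-T Candidate.
Under §6.2: the applicant holds indemnity cover? no; or the applicant is currently registered with the interim board? yes. So the applicant is a Licensed Candidate.
Under §6.1: not a Class-T Candidate (§6.4)? yes; and Licensed Candidate (§6.2)? yes; and the applicant has completed a period of supervised practice? yes. So the applicant is a Tier IV Applicant.
Under §6.5: the applicant is not currently registered with the interim board? no; or the applicant has not completed the prescribed ethics module? yes. So the applicant is a Tier I Candidate.
Under §6.10: not a Class-C Person (§6.8)? yes; and not a Tier IV Applicant (§6.1)? no; and Tier I Candidate (§6.5)? yes. So the applicant is not a Class-B Professional.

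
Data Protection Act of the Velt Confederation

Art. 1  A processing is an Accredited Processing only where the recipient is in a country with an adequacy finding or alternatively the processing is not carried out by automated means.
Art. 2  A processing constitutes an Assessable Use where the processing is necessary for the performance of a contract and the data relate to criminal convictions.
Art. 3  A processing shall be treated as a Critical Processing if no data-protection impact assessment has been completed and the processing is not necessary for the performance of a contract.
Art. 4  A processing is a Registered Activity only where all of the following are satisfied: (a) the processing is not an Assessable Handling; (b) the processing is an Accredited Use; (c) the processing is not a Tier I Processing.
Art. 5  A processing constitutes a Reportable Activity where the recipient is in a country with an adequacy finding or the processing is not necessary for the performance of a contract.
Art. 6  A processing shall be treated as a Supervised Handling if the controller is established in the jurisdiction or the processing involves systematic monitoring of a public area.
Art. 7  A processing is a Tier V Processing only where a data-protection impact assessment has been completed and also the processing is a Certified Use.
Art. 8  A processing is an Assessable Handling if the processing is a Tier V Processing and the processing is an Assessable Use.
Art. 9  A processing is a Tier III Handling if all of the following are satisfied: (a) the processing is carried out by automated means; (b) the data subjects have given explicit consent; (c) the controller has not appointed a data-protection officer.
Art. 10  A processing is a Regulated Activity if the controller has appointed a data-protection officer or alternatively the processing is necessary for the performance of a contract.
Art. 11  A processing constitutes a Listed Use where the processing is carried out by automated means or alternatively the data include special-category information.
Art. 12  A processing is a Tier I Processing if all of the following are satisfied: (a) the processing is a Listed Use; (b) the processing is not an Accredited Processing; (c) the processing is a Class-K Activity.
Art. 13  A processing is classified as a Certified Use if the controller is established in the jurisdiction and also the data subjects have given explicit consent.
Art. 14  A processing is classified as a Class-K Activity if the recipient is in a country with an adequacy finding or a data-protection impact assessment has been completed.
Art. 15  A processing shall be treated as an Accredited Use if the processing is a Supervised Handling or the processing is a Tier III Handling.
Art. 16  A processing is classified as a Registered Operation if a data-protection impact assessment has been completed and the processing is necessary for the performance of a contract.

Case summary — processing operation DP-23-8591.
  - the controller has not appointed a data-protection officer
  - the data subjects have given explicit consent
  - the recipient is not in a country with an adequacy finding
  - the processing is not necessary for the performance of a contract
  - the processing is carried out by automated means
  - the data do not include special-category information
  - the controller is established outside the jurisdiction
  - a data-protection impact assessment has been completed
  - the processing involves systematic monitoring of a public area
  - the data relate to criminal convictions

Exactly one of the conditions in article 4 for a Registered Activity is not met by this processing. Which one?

Under article 13: the controller is established in the jurisdiction? no; and the data subjects have given explicit consent? yes. So the processing is not a Certified Use.
Under article 7: a data-protection impact assessment has been completed? yes; and Certified Use (article 13)? no. So the processing is not a Tier V Processing.
Under article 2: the processing is necessary for the performance of a contract? no; and the data relate to criminal convictions? yes. So the processing is not an Assessable Use.
Under article 8: Tier V Processing (article 7)? no; and Assessable Use (article 2)? no. So the processing is not an Assessable Handling.
Under article 6: the controller is established in the jurisdiction? no; or the processing involves systematic monitoring of a public area? yes. So the processing is a Supervised Handling.
Under article 9: the processing is carried out by automated means? yes; and the data subjects have given explicit consent? yes; and the controller has not appointed a data-protection officer? yes. So the processing is a Tier III Handling.
Under article 15: Supervised Handling (article 6)? yes; or Tier III Handling (article 9)? yes. So the processing is an Accredited Use.
Under article 11: the processing is carried out by automated means? yes; or the data include special-category information? no. So the processing is a Listed Use.
Under article 1: the recipient is in a country with an adequacy finding? no; or the processing is not carried out by automated means? no. So the processing is not an Accredited Processing.
Under article 14: the recipient is in a country with an adequacy finding? no; or a data-protection impact assessment has been completed? yes. So the processing is a Class-K Activity.
Under article 12: Listed Use (article 11)? yes; and not an Accredited Processing (article 1)? yes; and Class-K Activity (article 14)? yes. So the processing is a Tier I Processing.
Under article 4: not an Assessable Handling (article 8)? yes; and Accredited Use (article 15)? yes; and not a Tier I Processing (article 12)? no. So the processing is not a Registered Activity.

Tier I Processing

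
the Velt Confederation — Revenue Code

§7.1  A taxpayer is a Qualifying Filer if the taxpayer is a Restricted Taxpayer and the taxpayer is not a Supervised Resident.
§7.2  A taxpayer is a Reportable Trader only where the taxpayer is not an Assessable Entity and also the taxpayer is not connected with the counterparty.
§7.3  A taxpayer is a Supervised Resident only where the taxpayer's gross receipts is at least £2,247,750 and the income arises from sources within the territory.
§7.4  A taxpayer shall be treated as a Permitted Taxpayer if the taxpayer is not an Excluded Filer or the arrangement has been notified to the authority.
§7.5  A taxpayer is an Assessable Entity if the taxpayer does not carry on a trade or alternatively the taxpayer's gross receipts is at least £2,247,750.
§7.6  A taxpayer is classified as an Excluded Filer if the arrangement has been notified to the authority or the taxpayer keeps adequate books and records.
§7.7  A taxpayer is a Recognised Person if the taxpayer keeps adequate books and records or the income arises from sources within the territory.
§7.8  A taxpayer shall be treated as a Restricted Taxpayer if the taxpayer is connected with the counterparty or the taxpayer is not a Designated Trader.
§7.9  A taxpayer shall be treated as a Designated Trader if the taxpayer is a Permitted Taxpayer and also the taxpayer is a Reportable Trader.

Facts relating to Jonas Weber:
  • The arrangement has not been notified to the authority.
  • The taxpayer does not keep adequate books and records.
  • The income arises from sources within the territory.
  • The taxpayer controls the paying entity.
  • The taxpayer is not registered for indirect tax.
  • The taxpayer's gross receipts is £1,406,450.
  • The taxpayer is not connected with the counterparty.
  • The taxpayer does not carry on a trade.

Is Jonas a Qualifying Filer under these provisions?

§7.6 — Excluded Filer: [the arrangement has been notified to the authority? no] OR [the taxpayer keeps adequate books and records? no] → not satisfied.
§7.4 — Permitted Taxpayer: [not an Excluded Filer (§7.6)? yes] OR [the arrangement has been notified to the authority? no] → satisfied.
§7.5 — Assessable Entity: [the taxpayer does not carry on a trade? yes] OR [taxpayer's gross receipts: £1,406,450 ≥ £2,247,750? no] → satisfied.
§7.2 — Reportable Trader: [not an Assessable Entity (§7.5)? no] AND [the taxpayer is not connected with the counterparty? yes] → not satisfied.
§7.9 — Designated Trader: [Permitted Taxpayer (§7.4)? yes] AND [Reportable Trader (§7.2)? no] → not satisfied.
§7.8 — Restricted Taxpayer: [the taxpayer is connected with the counterparty? no] OR [not a Designated Trader (§7.9)? yes] → satisfied.
§7.3 — Supervised Resident: [taxpayer's gross receipts: £1,406,450 ≥ £2,247,750? no] AND [the income arises from sources within the territory? yes] → not satisfied.
§7.1 — Qualifying Filer: [Restricted Taxpayer (§7.8)? yes] AND [not a Supervised Resident (§7.3)? yes] → satisfied.

Yes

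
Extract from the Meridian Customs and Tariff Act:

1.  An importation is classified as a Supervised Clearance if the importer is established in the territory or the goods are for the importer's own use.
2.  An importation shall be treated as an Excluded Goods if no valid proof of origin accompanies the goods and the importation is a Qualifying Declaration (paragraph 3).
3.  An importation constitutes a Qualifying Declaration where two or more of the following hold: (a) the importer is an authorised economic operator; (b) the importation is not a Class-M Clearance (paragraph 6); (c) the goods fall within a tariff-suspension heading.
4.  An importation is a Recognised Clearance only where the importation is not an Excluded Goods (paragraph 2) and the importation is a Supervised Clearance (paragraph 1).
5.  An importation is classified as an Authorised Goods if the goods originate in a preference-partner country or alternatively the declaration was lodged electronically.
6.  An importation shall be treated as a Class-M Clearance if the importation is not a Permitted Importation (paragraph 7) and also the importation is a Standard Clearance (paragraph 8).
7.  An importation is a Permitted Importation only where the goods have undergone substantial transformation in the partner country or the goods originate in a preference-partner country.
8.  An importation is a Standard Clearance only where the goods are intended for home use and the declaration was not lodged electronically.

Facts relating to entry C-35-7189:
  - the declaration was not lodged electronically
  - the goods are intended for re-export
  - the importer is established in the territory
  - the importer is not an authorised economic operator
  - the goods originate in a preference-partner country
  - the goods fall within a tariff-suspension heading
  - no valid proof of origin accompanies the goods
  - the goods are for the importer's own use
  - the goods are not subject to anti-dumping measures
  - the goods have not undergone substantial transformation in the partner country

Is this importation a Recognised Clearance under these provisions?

Under paragraph 7: the goods have undergone substantial transformation in the partner country? no; or the goods originate in a preference-partner country? yes. So the importation is a Permitted Importation.
Under paragraph 8: the goods are intended for home use? no; and the declaration was not lodged electronically? yes. So the importation is not a Standard Clearance.
Under paragraph 6: not a Permitted Importation (paragraph 7)? no; and Standard Clearance (paragraph 8)? no. So the importation is not a Class-M Clearance.
Under paragraph 3: the importer is an authorised economic operator? no; not a Class-M Clearance (paragraph 6)? yes; the goods fall within a tariff-suspension heading? yes — 2 of 3 hold (need ≥2) → satisfied.
Under paragraph 2: no valid proof of origin accompanies the goods? yes; and Qualifying Declaration (paragraph 3)? yes. So the importation is an Excluded Goods.
Under paragraph 1: the importer is established in the territory? yes; or the goods are for the importer's own use? yes. So the importation is a Supervised Clearance.
Under paragraph 4: not an Excluded Goods (paragraph 2)? no; and Supervised Clearance (paragraph 1)? yes. So the importation is not a Recognised Clearance.

No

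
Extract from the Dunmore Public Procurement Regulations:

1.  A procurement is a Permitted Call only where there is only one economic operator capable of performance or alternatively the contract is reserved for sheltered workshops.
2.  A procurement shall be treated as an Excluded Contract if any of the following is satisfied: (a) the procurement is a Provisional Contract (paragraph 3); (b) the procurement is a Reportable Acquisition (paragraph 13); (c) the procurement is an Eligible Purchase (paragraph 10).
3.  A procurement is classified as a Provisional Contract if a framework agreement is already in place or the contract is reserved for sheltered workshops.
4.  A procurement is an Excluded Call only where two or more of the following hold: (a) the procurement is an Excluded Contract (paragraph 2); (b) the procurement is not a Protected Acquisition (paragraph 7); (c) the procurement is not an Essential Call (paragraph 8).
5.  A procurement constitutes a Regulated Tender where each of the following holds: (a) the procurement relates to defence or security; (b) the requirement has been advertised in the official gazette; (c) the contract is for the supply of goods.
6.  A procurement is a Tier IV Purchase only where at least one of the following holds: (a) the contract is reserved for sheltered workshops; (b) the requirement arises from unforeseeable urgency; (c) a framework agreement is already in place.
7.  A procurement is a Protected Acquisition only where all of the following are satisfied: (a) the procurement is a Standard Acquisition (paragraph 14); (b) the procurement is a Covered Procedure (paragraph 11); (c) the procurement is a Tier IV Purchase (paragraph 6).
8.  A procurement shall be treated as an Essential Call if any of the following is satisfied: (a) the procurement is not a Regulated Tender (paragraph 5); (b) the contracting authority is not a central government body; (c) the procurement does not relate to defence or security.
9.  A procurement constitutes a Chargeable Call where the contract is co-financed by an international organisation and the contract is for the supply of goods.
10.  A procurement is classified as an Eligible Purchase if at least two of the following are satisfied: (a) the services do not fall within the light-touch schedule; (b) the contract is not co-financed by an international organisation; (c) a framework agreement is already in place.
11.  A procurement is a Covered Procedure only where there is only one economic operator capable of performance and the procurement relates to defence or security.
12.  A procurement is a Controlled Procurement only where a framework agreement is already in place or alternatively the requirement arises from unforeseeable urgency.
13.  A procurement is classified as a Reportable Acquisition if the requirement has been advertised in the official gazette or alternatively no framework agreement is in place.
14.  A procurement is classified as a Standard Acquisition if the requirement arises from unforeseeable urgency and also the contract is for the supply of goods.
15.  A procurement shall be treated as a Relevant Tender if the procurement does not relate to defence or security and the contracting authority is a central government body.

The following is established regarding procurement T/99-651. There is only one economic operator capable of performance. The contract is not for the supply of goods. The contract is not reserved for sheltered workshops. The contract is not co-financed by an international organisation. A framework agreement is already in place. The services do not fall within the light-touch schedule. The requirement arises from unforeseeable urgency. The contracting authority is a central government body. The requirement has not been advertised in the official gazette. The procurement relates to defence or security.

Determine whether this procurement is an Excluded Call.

Yes

paragraph 3 — Provisional Contract: [a framework agreement is already in place? yes] OR [the contract is reserved for sheltered workshops? no] → satisfied.
paragraph 13 — Reportable Acquisition: [the requirement has been advertised in the official gazette? no] OR [no framework agreement is in place? no] → not satisfied.
paragraph 10 — Eligible Purchase: the services do not fall within the light-touch schedule? yes; the contract is not co-financed by an international organisation? yes; a framework agreement is already in place? yes — 3 of 3 hold (need ≥2) → satisfied.
paragraph 2 — Excluded Contract: [Provisional Contract (paragraph 3)? yes] OR [Reportable Acquisition (paragraph 13)? no] OR [Eligible Purchase (paragraph 10)? yes] → satisfied.
paragraph 14 — Standard Acquisition: [the requirement arises from unforeseeable urgency? yes] AND [the contract is for the supply of goods? no] → not satisfied.
paragraph 11 — Covered Procedure: [there is only one economic operator capable of performance? yes] AND [the procurement relates to defence or security? yes] → satisfied.
paragraph 6 — Tier IV Purchase: [the contract is reserved for sheltered workshops? no] OR [the requirement arises from unforeseeable urgency? yes] OR [a framework agreement is already in place? yes] → satisfied.
paragraph 7 — Protected Acquisition: [Standard Acquisition (paragraph 14)? no] AND [Covered Procedure (paragraph 11)? yes] AND [Tier IV Purchase (paragraph 6)? yes] → not satisfied.
paragraph 5 — Regulated Tender: [the procurement relates to defence or security? yes] AND [the requirement has been advertised in the official gazette? no] AND [the contract is for the supply of goods? no] → not satisfied.
paragraph 8 — Essential Call: [not a Regulated Tender (paragraph 5)? yes] OR [the contracting authority is not a central government body? no] OR [the procurement does not relate to defence or security? no] → satisfied.
paragraph 4 — Excluded Call: Excluded Contract (paragraph 2)? yes; not a Protected Acquisition (paragraph 7)? yes; not an Essential Call (paragraph 8)? no — 2 of 3 hold (need ≥2) → satisfied.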